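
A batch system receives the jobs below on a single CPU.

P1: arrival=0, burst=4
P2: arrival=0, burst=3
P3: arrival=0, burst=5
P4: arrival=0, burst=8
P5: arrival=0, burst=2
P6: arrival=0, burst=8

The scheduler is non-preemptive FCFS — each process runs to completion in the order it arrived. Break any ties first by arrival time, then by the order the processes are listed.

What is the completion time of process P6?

Gantt: | P1 0-4 | P2 4-7 | P3 7-12 | P4 12-20 | P5 20-22 | P6 22-30 |
Completion: P1=4  P2=7  P3=12  P4=20  P5=22  P6=30

30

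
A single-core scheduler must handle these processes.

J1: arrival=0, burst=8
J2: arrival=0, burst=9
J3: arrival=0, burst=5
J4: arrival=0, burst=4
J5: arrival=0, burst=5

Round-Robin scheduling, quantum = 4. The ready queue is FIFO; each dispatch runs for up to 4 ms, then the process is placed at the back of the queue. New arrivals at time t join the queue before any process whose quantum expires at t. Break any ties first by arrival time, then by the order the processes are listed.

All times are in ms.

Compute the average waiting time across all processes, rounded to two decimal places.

19.80

Schedule: | J1 0-4 | J2 4-8 | J3 8-12 | J4 12-16 | J5 16-20 | J1 20-24 | J2 24-28 | J3 28-29 | J5 29-30 | J2 30-31 |
Completion: J1=24  J2=31  J3=29  J4=16  J5=30
Turnaround (C−A): J1=24  J2=31  J3=29  J4=16  J5=30
Waiting times: J1=16, J2=22, J3=24, J4=12, J5=25
Average waiting = (16+22+24+12+25) / 5 = 99/5 = 19.80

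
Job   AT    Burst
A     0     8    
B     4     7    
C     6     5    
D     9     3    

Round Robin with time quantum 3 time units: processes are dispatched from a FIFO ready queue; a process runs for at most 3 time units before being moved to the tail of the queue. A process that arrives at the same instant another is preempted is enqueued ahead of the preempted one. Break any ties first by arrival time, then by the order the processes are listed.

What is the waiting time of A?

6

Gantt: | A 0-6 | B 6-9 | C 9-12 | A 12-14 | D 14-17 | B 17-20 | C 20-22 | B 22-23 |
Completion: A=14  B=23  C=22  D=17
Turnaround (C−A): A=14  B=19  C=16  D=8
Waiting(A) = turnaround − burst = 14 − 8 = 6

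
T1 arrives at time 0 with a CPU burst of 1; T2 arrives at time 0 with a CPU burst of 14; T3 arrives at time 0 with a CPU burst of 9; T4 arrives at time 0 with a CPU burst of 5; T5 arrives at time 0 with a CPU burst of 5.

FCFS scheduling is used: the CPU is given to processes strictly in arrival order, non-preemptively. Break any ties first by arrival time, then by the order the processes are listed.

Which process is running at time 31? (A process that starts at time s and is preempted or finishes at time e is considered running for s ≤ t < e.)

T5

Gantt: | T1 0-1 | T2 1-15 | T3 15-24 | T4 24-29 | T5 29-34 |
Completion: T1=1  T2=15  T3=24  T4=29  T5=34
Turnaround (C−A): T1=1  T2=15  T3=24  T4=29  T5=34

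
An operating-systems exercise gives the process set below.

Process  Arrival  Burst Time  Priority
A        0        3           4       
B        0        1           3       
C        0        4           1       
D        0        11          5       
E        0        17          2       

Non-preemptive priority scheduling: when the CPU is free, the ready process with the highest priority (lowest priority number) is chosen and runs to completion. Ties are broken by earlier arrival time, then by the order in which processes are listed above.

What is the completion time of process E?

Timeline: | C 0-4 | E 4-21 | B 21-22 | A 22-25 | D 25-36 |
Completion: A=25  B=22  C=4  D=36  E=21

21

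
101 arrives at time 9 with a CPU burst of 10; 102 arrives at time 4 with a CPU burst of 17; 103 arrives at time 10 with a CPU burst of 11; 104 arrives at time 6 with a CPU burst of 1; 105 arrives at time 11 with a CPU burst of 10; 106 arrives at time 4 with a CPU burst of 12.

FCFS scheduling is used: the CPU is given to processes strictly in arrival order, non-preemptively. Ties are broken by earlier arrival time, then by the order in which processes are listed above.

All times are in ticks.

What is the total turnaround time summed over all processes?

Gantt: | idle 0-4 | 102 4-21 | 106 21-33 | 104 33-34 | 101 34-44 | 103 44-55 | 105 55-65 |
Completion: 101=44  102=21  103=55  104=34  105=65  106=33
Turnaround = completion − arrival: 101=35, 102=17, 103=45, 104=28, 105=54, 106=29
Total turnaround = 35 + 17 + 45 + 28 + 54 + 29 = 208

208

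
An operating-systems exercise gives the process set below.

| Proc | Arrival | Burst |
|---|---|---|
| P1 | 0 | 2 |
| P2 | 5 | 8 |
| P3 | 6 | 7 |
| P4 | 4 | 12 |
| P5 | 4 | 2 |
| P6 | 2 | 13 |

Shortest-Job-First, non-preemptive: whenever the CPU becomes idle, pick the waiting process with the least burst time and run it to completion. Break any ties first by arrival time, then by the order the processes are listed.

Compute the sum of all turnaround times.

113

Gantt: | P1 0-2 | P6 2-15 | P5 15-17 | P3 17-24 | P2 24-32 | P4 32-44 |
Completion: P1=2  P2=32  P3=24  P4=44  P5=17  P6=15
Turnaround (C−A): P1=2  P2=27  P3=18  P4=40  P5=13  P6=13
Turnaround = completion − arrival: P1=2, P2=27, P3=18, P4=40, P5=13, P6=13
Total turnaround = 2 + 27 + 18 + 40 + 13 + 13 = 113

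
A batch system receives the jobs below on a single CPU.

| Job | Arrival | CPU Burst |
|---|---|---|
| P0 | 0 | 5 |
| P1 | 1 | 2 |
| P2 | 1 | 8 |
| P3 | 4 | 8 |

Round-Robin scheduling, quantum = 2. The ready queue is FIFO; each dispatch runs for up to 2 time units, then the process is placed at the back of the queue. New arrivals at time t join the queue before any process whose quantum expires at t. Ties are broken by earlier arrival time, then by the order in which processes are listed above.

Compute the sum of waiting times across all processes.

32

Gantt: | P0 0-2 | P1 2-4 | P2 4-6 | P0 6-8 | P3 8-10 | P2 10-12 | P0 12-13 | P3 13-15 | P2 15-17 | P3 17-19 | P2 19-21 | P3 21-23 |
Completion: P0=13  P1=4  P2=21  P3=23
Turnaround (C−A): P0=13  P1=3  P2=20  P3=19
Waiting = turnaround − burst: P0=8, P1=1, P2=12, P3=11
Total waiting = 8 + 1 + 12 + 11 = 32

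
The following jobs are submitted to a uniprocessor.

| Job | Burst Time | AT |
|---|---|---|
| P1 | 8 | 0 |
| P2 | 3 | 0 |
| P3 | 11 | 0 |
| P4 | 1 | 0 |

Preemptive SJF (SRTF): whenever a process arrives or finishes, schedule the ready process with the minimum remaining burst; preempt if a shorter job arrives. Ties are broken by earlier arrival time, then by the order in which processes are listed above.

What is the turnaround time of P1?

12

Schedule: | P4 0-1 | P2 1-4 | P1 4-12 | P3 12-23 |
Completion: P1=12  P2=4  P3=23  P4=1
Turnaround(P1) = completion − arrival = 12 − 0 = 12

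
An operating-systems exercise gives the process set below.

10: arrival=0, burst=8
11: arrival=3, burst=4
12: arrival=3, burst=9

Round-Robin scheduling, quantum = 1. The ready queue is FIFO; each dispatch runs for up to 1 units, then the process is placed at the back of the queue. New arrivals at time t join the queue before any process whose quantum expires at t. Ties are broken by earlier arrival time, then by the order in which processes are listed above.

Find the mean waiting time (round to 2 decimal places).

Timeline: | 10 0-3 | 11 3-4 | 12 4-5 | 10 5-6 | 11 6-7 | 12 7-8 | 10 8-9 | 11 9-10 | 12 10-11 | 10 11-12 | 11 12-13 | 12 13-14 | 10 14-15 | 12 15-16 | 10 16-17 | 12 17-21 |
Completion: 10=17  11=13  12=21
Turnaround (C−A): 10=17  11=10  12=18
Waiting times: 10=9, 11=6, 12=9
Average waiting = (9+6+9) / 3 = 24/3 = 8.00

8.00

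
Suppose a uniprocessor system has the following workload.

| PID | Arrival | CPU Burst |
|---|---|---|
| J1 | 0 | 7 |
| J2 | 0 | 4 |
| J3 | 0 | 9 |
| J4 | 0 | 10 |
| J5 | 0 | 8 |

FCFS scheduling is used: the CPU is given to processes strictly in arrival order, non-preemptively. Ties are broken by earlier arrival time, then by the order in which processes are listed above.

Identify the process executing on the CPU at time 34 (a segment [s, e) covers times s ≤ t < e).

Schedule: | J1 0-7 | J2 7-11 | J3 11-20 | J4 20-30 | J5 30-38 |
Completion: J1=7  J2=11  J3=20  J4=30  J5=38
Turnaround (C−A): J1=7  J2=11  J3=20  J4=30  J5=38

J5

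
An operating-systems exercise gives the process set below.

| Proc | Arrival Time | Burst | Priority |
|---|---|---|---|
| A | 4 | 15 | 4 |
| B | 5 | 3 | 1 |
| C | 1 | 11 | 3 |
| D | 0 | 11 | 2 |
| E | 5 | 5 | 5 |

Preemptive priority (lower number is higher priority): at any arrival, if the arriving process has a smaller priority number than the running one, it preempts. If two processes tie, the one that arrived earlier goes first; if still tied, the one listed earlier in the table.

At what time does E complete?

Schedule: | D 0-5 | B 5-8 | D 8-14 | C 14-25 | A 25-40 | E 40-45 |
Completion: A=40  B=8  C=25  D=14  E=45
Turnaround (C−A): A=36  B=3  C=24  D=14  E=40

45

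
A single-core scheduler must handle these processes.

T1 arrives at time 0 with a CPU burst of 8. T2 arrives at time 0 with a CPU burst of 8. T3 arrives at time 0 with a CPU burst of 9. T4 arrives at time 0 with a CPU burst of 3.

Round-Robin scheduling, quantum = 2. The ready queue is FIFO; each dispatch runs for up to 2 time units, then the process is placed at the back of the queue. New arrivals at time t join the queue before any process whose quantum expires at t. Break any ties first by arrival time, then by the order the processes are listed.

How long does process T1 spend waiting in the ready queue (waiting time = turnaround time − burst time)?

15

Gantt: | T1 0-2 | T2 2-4 | T3 4-6 | T4 6-8 | T1 8-10 | T2 10-12 | T3 12-14 | T4 14-15 | T1 15-17 | T2 17-19 | T3 19-21 | T1 21-23 | T2 23-25 | T3 25-28 |
Completion: T1=23  T2=25  T3=28  T4=15
Turnaround (C−A): T1=23  T2=25  T3=28  T4=15
Waiting(T1) = turnaround − burst = 23 − 8 = 15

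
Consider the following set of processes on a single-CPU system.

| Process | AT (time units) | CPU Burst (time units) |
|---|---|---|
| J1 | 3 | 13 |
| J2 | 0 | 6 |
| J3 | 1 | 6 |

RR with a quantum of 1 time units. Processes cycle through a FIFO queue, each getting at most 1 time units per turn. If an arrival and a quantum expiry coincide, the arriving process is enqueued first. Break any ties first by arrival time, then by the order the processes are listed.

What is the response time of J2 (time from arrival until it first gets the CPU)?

0

Timeline: | J2 0-1 | J3 1-2 | J2 2-3 | J3 3-4 | J1 4-5 | J2 5-6 | J3 6-7 | J1 7-8 | J2 8-9 | J3 9-10 | J1 10-11 | J2 11-12 | J3 12-13 | J1 13-14 | J2 14-15 | J3 15-16 | J1 16-25 |
Completion: J1=25  J2=15  J3=16
Turnaround (C−A): J1=22  J2=15  J3=15
Response(J2) = first start − arrival = 0 − 0 = 0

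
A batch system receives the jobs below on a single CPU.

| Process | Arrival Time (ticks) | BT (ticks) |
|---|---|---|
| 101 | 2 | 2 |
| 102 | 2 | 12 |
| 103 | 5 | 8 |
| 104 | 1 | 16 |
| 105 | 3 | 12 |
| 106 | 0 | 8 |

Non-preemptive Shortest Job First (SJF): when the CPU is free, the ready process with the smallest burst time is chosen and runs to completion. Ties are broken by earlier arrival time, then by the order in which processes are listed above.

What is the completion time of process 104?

Timeline: | 106 0-8 | 101 8-10 | 103 10-18 | 102 18-30 | 105 30-42 | 104 42-58 |
Completion: 101=10  102=30  103=18  104=58  105=42  106=8

58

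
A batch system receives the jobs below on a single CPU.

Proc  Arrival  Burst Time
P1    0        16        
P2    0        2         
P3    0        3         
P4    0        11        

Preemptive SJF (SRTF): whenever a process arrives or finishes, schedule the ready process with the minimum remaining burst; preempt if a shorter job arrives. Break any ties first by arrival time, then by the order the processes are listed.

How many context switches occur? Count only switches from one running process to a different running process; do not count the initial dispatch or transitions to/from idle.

3

Schedule: | P2 0-2 | P3 2-5 | P4 5-16 | P1 16-32 |
Completion: P1=32  P2=2  P3=5  P4=16
Turnaround (C−A): P1=32  P2=2  P3=5  P4=16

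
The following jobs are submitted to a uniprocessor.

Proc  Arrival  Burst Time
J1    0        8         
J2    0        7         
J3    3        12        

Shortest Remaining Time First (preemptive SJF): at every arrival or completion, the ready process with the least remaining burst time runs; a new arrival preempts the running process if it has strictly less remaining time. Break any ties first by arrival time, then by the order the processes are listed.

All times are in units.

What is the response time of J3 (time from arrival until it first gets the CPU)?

12

Gantt: | J2 0-7 | J1 7-15 | J3 15-27 |
Completion: J1=15  J2=7  J3=27
Response(J3) = first start − arrival = 15 − 3 = 12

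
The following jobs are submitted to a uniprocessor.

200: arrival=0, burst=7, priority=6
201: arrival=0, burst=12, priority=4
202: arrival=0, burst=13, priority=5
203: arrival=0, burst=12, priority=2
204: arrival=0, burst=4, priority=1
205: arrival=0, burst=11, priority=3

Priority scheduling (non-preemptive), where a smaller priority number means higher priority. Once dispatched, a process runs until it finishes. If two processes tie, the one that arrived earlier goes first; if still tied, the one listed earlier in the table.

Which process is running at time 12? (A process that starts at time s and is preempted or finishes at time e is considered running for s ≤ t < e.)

203

Gantt: | 204 0-4 | 203 4-16 | 205 16-27 | 201 27-39 | 202 39-52 | 200 52-59 |
Completion: 200=59  201=39  202=52  203=16  204=4  205=27
Turnaround (C−A): 200=59  201=39  202=52  203=16  204=4  205=27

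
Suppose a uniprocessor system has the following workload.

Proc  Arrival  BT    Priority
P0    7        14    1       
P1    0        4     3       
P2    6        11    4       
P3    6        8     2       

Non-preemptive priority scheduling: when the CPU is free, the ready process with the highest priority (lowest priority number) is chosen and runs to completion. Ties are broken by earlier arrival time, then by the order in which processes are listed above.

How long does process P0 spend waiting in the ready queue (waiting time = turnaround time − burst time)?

Gantt: | P1 0-4 | idle 4-6 | P3 6-14 | P0 14-28 | P2 28-39 |
Completion: P0=28  P1=4  P2=39  P3=14
Turnaround (C−A): P0=21  P1=4  P2=33  P3=8
Waiting(P0) = turnaround − burst = 21 − 14 = 7

7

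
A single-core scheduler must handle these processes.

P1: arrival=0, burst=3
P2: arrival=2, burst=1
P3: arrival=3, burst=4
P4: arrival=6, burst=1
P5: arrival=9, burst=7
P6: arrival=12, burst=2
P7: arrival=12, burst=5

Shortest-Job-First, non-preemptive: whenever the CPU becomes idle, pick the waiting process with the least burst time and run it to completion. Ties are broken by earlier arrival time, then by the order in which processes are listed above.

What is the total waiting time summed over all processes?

Schedule: | P1 0-3 | P2 3-4 | P3 4-8 | P4 8-9 | P5 9-16 | P6 16-18 | P7 18-23 |
Completion: P1=3  P2=4  P3=8  P4=9  P5=16  P6=18  P7=23
Turnaround (C−A): P1=3  P2=2  P3=5  P4=3  P5=7  P6=6  P7=11
Waiting = turnaround − burst: P1=0, P2=1, P3=1, P4=2, P5=0, P6=4, P7=6
Total waiting = 0 + 1 + 1 + 2 + 0 + 4 + 6 = 14

14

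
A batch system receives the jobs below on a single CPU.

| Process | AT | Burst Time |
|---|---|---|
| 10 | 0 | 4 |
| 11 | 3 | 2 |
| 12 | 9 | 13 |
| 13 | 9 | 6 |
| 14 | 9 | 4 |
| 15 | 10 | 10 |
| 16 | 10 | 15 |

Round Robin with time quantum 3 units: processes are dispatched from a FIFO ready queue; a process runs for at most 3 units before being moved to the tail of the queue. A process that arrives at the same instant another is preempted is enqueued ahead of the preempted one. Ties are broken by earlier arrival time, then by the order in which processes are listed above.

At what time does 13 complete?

Gantt: | 10 0-3 | 11 3-5 | 10 5-6 | idle 6-9 | 12 9-12 | 13 12-15 | 14 15-18 | 15 18-21 | 16 21-24 | 12 24-27 | 13 27-30 | 14 30-31 | 15 31-34 | 16 34-37 | 12 37-40 | 15 40-43 | 16 43-46 | 12 46-49 | 15 49-50 | 16 50-53 | 12 53-54 | 16 54-57 |
Completion: 10=6  11=5  12=54  13=30  14=31  15=50  16=57
Turnaround (C−A): 10=6  11=2  12=45  13=21  14=22  15=40  16=47

30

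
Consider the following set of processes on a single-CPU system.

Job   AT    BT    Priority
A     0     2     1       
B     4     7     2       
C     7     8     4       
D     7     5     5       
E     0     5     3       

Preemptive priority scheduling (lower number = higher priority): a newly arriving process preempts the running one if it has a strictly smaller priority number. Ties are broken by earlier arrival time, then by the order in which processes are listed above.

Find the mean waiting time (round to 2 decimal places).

6.20

Timeline: | A 0-2 | E 2-4 | B 4-11 | E 11-14 | C 14-22 | D 22-27 |
Completion: A=2  B=11  C=22  D=27  E=14
Turnaround (C−A): A=2  B=7  C=15  D=20  E=14
Waiting times: A=0, B=0, C=7, D=15, E=9
Average waiting = (0+0+7+15+9) / 5 = 31/5 = 6.20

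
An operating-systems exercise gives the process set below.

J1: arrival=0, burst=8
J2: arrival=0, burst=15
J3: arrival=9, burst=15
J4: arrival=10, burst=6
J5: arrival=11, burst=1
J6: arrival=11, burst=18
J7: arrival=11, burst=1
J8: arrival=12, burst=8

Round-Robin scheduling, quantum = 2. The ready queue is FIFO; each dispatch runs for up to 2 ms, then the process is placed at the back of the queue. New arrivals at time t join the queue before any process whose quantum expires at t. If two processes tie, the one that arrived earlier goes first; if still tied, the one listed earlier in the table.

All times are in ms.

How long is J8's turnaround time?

Schedule: | J1 0-2 | J2 2-4 | J1 4-6 | J2 6-8 | J1 8-10 | J2 10-12 | J3 12-14 | J4 14-16 | J1 16-18 | J5 18-19 | J6 19-21 | J7 21-22 | J8 22-24 | J2 24-26 | J3 26-28 | J4 28-30 | J6 30-32 | J8 32-34 | J2 34-36 | J3 36-38 | J4 38-40 | J6 40-42 | J8 42-44 | J2 44-46 | J3 46-48 | J6 48-50 | J8 50-52 | J2 52-54 | J3 54-56 | J6 56-58 | J2 58-59 | J3 59-61 | J6 61-63 | J3 63-65 | J6 65-67 | J3 67-68 | J6 68-72 |
Completion: J1=18  J2=59  J3=68  J4=40  J5=19  J6=72  J7=22  J8=52
Turnaround (C−A): J1=18  J2=59  J3=59  J4=30  J5=8  J6=61  J7=11  J8=40
Turnaround(J8) = completion − arrival = 52 − 12 = 40

40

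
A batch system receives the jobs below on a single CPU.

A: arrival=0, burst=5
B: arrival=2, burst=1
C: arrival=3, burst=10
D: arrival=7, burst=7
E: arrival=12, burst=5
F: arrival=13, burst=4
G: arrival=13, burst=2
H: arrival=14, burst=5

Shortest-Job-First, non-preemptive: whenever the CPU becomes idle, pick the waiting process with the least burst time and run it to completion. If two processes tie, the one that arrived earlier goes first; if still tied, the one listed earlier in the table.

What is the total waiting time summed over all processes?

62

Timeline: | A 0-5 | B 5-6 | C 6-16 | G 16-18 | F 18-22 | E 22-27 | H 27-32 | D 32-39 |
Completion: A=5  B=6  C=16  D=39  E=27  F=22  G=18  H=32
Waiting = turnaround − burst: A=0, B=3, C=3, D=25, E=10, F=5, G=3, H=13
Total waiting = 0 + 3 + 3 + 25 + 10 + 5 + 3 + 13 = 62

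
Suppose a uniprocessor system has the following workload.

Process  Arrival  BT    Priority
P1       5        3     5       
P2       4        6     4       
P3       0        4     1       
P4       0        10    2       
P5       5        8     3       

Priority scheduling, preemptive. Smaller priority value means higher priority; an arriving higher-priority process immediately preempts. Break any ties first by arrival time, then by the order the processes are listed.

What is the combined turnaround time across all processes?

85

Gantt: | P3 0-4 | P4 4-14 | P5 14-22 | P2 22-28 | P1 28-31 |
Completion: P1=31  P2=28  P3=4  P4=14  P5=22
Turnaround = completion − arrival: P1=26, P2=24, P3=4, P4=14, P5=17
Total turnaround = 26 + 24 + 4 + 14 + 17 = 85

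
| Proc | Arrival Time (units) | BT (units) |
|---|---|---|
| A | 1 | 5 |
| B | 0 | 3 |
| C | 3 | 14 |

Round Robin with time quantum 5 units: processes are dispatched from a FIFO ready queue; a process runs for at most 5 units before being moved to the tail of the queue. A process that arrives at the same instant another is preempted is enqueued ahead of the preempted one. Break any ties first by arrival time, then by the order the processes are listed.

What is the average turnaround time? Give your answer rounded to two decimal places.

Timeline: | B 0-3 | A 3-8 | C 8-22 |
Completion: A=8  B=3  C=22
Turnaround (C−A): A=7  B=3  C=19
Turnaround times: A=7, B=3, C=19
Average turnaround = (7+3+19) / 3 = 29/3 = 9.67

9.67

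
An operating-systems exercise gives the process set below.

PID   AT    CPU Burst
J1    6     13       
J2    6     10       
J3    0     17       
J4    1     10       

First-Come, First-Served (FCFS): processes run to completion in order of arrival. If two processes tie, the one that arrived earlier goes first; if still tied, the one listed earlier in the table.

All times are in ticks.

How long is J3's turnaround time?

Timeline: | J3 0-17 | J4 17-27 | J1 27-40 | J2 40-50 |
Completion: J1=40  J2=50  J3=17  J4=27
Turnaround(J3) = completion − arrival = 17 − 0 = 17

17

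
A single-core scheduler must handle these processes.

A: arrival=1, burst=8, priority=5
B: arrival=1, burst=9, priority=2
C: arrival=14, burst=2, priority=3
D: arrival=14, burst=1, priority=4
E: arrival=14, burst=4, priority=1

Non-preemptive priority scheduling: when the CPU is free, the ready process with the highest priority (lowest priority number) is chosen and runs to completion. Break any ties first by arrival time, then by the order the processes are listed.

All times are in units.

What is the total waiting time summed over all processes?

Timeline: | idle 0-1 | B 1-10 | A 10-18 | E 18-22 | C 22-24 | D 24-25 |
Completion: A=18  B=10  C=24  D=25  E=22
Waiting = turnaround − burst: A=9, B=0, C=8, D=10, E=4
Total waiting = 9 + 0 + 8 + 10 + 4 = 31

31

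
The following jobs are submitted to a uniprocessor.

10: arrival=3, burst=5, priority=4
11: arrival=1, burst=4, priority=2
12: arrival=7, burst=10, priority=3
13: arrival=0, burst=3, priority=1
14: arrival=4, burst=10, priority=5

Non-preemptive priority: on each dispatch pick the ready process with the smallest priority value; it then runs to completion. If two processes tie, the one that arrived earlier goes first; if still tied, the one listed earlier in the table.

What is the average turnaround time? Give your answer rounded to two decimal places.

Gantt: | 13 0-3 | 11 3-7 | 12 7-17 | 10 17-22 | 14 22-32 |
Completion: 10=22  11=7  12=17  13=3  14=32
Turnaround times: 10=19, 11=6, 12=10, 13=3, 14=28
Average turnaround = (19+6+10+3+28) / 5 = 66/5 = 13.20

13.20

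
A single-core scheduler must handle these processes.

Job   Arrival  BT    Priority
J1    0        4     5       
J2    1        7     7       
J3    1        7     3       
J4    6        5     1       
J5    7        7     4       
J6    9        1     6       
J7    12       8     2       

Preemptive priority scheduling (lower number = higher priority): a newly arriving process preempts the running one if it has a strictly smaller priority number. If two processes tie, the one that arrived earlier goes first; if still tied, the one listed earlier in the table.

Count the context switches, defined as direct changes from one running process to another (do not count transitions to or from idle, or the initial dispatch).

Timeline: | J1 0-1 | J3 1-6 | J4 6-11 | J3 11-12 | J7 12-20 | J3 20-21 | J5 21-28 | J1 28-31 | J6 31-32 | J2 32-39 |
Completion: J1=31  J2=39  J3=21  J4=11  J5=28  J6=32  J7=20
Turnaround (C−A): J1=31  J2=38  J3=20  J4=5  J5=21  J6=23  J7=8

9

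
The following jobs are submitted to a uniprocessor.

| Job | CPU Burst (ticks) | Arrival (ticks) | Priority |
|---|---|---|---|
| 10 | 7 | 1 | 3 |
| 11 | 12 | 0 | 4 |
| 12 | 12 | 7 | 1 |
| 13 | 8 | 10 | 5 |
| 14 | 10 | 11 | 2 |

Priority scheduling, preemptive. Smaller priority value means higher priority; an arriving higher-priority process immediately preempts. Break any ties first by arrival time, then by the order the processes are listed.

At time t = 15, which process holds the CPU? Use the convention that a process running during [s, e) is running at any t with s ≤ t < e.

12

Schedule: | 11 0-1 | 10 1-7 | 12 7-19 | 14 19-29 | 10 29-30 | 11 30-41 | 13 41-49 |
Completion: 10=30  11=41  12=19  13=49  14=29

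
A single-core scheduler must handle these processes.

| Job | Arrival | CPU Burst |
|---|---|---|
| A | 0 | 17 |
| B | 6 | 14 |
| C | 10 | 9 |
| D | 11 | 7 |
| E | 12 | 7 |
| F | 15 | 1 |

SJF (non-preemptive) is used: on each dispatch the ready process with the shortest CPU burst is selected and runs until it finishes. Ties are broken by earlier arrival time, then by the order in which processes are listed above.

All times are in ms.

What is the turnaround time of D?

14

Timeline: | A 0-17 | F 17-18 | D 18-25 | E 25-32 | C 32-41 | B 41-55 |
Completion: A=17  B=55  C=41  D=25  E=32  F=18
Turnaround(D) = completion − arrival = 25 − 11 = 14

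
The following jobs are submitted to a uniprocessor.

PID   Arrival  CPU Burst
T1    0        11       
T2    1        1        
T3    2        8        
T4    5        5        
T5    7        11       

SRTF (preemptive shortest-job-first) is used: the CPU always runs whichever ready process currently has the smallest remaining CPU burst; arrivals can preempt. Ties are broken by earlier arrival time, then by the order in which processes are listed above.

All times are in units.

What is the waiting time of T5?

Schedule: | T1 0-1 | T2 1-2 | T3 2-10 | T4 10-15 | T1 15-25 | T5 25-36 |
Completion: T1=25  T2=2  T3=10  T4=15  T5=36
Waiting(T5) = turnaround − burst = 29 − 11 = 18

18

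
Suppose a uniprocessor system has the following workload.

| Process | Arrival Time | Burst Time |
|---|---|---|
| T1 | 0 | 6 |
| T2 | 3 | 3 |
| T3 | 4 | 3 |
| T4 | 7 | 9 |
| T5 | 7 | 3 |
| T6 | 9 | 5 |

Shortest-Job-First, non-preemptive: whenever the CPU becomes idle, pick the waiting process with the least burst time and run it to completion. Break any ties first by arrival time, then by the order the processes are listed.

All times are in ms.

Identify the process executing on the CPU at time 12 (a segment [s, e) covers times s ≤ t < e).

Schedule: | T1 0-6 | T2 6-9 | T3 9-12 | T5 12-15 | T6 15-20 | T4 20-29 |
Completion: T1=6  T2=9  T3=12  T4=29  T5=15  T6=20
Turnaround (C−A): T1=6  T2=6  T3=8  T4=22  T5=8  T6=11

T5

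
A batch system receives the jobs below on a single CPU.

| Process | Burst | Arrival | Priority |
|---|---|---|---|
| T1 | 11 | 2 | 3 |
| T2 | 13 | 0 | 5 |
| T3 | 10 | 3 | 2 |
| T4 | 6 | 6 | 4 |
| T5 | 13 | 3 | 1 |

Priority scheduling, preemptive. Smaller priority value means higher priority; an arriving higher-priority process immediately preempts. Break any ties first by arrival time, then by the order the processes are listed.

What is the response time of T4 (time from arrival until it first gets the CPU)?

30

Gantt: | T2 0-2 | T1 2-3 | T5 3-16 | T3 16-26 | T1 26-36 | T4 36-42 | T2 42-53 |
Completion: T1=36  T2=53  T3=26  T4=42  T5=16
Response(T4) = first start − arrival = 36 − 6 = 30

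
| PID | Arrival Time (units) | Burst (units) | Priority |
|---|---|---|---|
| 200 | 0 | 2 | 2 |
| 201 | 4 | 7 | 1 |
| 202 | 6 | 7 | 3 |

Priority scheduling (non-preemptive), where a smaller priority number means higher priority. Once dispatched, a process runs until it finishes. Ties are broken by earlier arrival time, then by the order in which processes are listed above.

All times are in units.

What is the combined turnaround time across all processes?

21

Timeline: | 200 0-2 | idle 2-4 | 201 4-11 | 202 11-18 |
Completion: 200=2  201=11  202=18
Turnaround (C−A): 200=2  201=7  202=12
Turnaround = completion − arrival: 200=2, 201=7, 202=12
Total turnaround = 2 + 7 + 12 = 21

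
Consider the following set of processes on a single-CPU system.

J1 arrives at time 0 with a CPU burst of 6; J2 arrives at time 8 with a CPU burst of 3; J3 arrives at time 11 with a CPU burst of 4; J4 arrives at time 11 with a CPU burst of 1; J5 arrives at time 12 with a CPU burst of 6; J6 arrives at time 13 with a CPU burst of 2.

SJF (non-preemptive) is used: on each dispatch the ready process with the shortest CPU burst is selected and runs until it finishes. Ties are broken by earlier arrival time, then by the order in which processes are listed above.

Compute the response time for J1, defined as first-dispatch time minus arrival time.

Timeline: | J1 0-6 | idle 6-8 | J2 8-11 | J4 11-12 | J3 12-16 | J6 16-18 | J5 18-24 |
Completion: J1=6  J2=11  J3=16  J4=12  J5=24  J6=18
Turnaround (C−A): J1=6  J2=3  J3=5  J4=1  J5=12  J6=5
Response(J1) = first start − arrival = 0 − 0 = 0

0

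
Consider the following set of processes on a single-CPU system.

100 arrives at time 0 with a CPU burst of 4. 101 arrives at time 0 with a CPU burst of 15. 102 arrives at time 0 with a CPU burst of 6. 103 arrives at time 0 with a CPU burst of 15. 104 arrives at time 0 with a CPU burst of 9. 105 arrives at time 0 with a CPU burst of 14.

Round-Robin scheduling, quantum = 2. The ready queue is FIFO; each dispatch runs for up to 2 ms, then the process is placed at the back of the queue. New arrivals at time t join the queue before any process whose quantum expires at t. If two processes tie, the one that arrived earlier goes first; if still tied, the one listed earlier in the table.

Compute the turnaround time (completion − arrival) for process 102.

Schedule: | 100 0-2 | 101 2-4 | 102 4-6 | 103 6-8 | 104 8-10 | 105 10-12 | 100 12-14 | 101 14-16 | 102 16-18 | 103 18-20 | 104 20-22 | 105 22-24 | 101 24-26 | 102 26-28 | 103 28-30 | 104 30-32 | 105 32-34 | 101 34-36 | 103 36-38 | 104 38-40 | 105 40-42 | 101 42-44 | 103 44-46 | 104 46-47 | 105 47-49 | 101 49-51 | 103 51-53 | 105 53-55 | 101 55-57 | 103 57-59 | 105 59-61 | 101 61-62 | 103 62-63 |
Completion: 100=14  101=62  102=28  103=63  104=47  105=61
Turnaround(102) = completion − arrival = 28 − 0 = 28

28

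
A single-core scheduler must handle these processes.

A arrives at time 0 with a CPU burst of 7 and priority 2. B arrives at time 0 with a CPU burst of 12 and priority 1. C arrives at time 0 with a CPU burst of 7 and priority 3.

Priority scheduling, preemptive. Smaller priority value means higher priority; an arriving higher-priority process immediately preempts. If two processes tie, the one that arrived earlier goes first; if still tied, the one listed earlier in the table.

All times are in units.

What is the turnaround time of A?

19

Gantt: | B 0-12 | A 12-19 | C 19-26 |
Completion: A=19  B=12  C=26
Turnaround (C−A): A=19  B=12  C=26
Turnaround(A) = completion − arrival = 19 − 0 = 19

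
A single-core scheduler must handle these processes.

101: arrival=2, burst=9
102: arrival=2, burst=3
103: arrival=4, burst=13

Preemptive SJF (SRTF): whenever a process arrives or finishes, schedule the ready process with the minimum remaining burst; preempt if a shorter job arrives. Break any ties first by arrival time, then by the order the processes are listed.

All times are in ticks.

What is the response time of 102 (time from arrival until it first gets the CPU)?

Gantt: | idle 0-2 | 102 2-5 | 101 5-14 | 103 14-27 |
Completion: 101=14  102=5  103=27
Response(102) = first start − arrival = 2 − 2 = 0

0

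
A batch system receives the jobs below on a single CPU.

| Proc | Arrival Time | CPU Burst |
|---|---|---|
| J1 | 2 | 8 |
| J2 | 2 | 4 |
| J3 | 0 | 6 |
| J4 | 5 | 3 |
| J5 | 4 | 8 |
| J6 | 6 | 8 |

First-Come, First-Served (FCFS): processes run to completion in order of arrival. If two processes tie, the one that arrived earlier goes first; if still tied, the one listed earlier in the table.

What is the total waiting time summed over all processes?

Gantt: | J3 0-6 | J1 6-14 | J2 14-18 | J5 18-26 | J4 26-29 | J6 29-37 |
Completion: J1=14  J2=18  J3=6  J4=29  J5=26  J6=37
Waiting = turnaround − burst: J1=4, J2=12, J3=0, J4=21, J5=14, J6=23
Total waiting = 4 + 12 + 0 + 21 + 14 + 23 = 74

74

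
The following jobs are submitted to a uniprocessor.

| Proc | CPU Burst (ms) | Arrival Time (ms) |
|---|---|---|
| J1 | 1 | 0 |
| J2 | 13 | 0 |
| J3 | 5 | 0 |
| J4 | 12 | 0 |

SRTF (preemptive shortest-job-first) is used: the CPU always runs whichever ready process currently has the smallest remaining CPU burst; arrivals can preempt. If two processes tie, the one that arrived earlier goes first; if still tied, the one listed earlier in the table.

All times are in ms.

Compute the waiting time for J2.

Schedule: | J1 0-1 | J3 1-6 | J4 6-18 | J2 18-31 |
Completion: J1=1  J2=31  J3=6  J4=18
Turnaround (C−A): J1=1  J2=31  J3=6  J4=18
Waiting(J2) = turnaround − burst = 31 − 13 = 18

18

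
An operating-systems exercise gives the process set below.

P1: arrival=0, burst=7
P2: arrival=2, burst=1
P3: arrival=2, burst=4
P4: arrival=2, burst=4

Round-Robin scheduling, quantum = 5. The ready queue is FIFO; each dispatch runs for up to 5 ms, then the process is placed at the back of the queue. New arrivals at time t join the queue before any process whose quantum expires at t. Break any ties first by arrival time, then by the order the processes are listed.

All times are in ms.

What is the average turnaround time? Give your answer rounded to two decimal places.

10.00

Gantt: | P1 0-5 | P2 5-6 | P3 6-10 | P4 10-14 | P1 14-16 |
Completion: P1=16  P2=6  P3=10  P4=14
Turnaround times: P1=16, P2=4, P3=8, P4=12
Average turnaround = (16+4+8+12) / 4 = 40/4 = 10.00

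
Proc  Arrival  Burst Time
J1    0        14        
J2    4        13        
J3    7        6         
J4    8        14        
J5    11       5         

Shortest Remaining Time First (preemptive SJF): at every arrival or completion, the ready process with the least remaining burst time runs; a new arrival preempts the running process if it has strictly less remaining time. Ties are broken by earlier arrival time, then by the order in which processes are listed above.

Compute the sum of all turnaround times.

Schedule: | J1 0-7 | J3 7-13 | J5 13-18 | J1 18-25 | J2 25-38 | J4 38-52 |
Completion: J1=25  J2=38  J3=13  J4=52  J5=18
Turnaround (C−A): J1=25  J2=34  J3=6  J4=44  J5=7
Turnaround = completion − arrival: J1=25, J2=34, J3=6, J4=44, J5=7
Total turnaround = 25 + 34 + 6 + 44 + 7 = 116

116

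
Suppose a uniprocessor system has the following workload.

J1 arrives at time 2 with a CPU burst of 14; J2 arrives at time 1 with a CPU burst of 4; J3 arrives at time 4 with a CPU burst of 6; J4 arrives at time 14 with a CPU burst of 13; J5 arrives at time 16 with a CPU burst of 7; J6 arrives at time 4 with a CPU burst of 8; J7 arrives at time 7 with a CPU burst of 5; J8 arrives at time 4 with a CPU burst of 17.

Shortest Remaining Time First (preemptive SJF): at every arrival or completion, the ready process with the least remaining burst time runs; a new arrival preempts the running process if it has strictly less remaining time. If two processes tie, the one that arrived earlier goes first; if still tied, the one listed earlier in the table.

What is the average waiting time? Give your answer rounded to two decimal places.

17.13

Gantt: | idle 0-1 | J2 1-5 | J3 5-11 | J7 11-16 | J5 16-23 | J6 23-31 | J4 31-44 | J1 44-58 | J8 58-75 |
Completion: J1=58  J2=5  J3=11  J4=44  J5=23  J6=31  J7=16  J8=75
Turnaround (C−A): J1=56  J2=4  J3=7  J4=30  J5=7  J6=27  J7=9  J8=71
Waiting times: J1=42, J2=0, J3=1, J4=17, J5=0, J6=19, J7=4, J8=54
Average waiting = (42+0+1+17+0+19+4+54) / 8 = 137/8 = 17.13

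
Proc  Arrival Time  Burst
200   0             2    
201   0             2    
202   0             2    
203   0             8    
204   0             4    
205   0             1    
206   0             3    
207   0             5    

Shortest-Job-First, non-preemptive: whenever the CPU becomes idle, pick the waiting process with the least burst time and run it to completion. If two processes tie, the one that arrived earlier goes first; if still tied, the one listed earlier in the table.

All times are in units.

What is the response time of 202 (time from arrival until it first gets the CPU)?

Gantt: | 205 0-1 | 200 1-3 | 201 3-5 | 202 5-7 | 206 7-10 | 204 10-14 | 207 14-19 | 203 19-27 |
Completion: 200=3  201=5  202=7  203=27  204=14  205=1  206=10  207=19
Turnaround (C−A): 200=3  201=5  202=7  203=27  204=14  205=1  206=10  207=19
Response(202) = first start − arrival = 5 − 0 = 5

5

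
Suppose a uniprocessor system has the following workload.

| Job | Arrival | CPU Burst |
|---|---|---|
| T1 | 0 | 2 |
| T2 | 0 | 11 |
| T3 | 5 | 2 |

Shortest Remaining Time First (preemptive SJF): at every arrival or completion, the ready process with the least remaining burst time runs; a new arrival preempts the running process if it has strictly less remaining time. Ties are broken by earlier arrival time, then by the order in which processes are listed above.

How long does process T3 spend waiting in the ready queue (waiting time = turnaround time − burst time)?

0

Timeline: | T1 0-2 | T2 2-5 | T3 5-7 | T2 7-15 |
Completion: T1=2  T2=15  T3=7
Turnaround (C−A): T1=2  T2=15  T3=2
Waiting(T3) = turnaround − burst = 2 − 2 = 0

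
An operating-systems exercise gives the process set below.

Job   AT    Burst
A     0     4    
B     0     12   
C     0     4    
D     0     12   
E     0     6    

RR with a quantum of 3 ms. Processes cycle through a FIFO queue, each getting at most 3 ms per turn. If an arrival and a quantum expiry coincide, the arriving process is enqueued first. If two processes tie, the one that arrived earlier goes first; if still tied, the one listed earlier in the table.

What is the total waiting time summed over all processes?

97

Gantt: | A 0-3 | B 3-6 | C 6-9 | D 9-12 | E 12-15 | A 15-16 | B 16-19 | C 19-20 | D 20-23 | E 23-26 | B 26-29 | D 29-32 | B 32-35 | D 35-38 |
Completion: A=16  B=35  C=20  D=38  E=26
Waiting = turnaround − burst: A=12, B=23, C=16, D=26, E=20
Total waiting = 12 + 23 + 16 + 26 + 20 = 97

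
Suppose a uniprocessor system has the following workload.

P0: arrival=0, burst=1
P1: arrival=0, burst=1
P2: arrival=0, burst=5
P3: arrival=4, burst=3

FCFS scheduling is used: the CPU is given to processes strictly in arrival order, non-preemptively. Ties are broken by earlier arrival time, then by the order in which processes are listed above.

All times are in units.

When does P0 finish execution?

1

Schedule: | P0 0-1 | P1 1-2 | P2 2-7 | P3 7-10 |
Completion: P0=1  P1=2  P2=7  P3=10
Turnaround (C−A): P0=1  P1=2  P2=7  P3=6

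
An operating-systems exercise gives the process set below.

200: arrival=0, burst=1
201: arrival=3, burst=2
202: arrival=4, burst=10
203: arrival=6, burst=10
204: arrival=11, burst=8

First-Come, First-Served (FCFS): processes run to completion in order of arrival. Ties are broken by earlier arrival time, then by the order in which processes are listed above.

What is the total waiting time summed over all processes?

Timeline: | 200 0-1 | idle 1-3 | 201 3-5 | 202 5-15 | 203 15-25 | 204 25-33 |
Completion: 200=1  201=5  202=15  203=25  204=33
Turnaround (C−A): 200=1  201=2  202=11  203=19  204=22
Waiting = turnaround − burst: 200=0, 201=0, 202=1, 203=9, 204=14
Total waiting = 0 + 0 + 1 + 9 + 14 = 24

24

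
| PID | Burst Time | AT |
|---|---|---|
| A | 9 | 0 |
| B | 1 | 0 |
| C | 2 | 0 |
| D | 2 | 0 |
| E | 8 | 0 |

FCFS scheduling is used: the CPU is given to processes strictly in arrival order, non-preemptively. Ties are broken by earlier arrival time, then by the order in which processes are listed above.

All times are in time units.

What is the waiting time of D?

Gantt: | A 0-9 | B 9-10 | C 10-12 | D 12-14 | E 14-22 |
Completion: A=9  B=10  C=12  D=14  E=22
Turnaround (C−A): A=9  B=10  C=12  D=14  E=22
Waiting(D) = turnaround − burst = 14 − 2 = 12

12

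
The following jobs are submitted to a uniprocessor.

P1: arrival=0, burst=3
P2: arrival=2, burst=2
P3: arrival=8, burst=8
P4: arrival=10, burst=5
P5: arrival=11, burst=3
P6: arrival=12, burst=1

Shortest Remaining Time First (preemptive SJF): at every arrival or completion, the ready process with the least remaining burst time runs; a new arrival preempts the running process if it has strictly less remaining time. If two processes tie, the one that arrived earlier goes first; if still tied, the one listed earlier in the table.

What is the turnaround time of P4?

9

Gantt: | P1 0-3 | P2 3-5 | idle 5-8 | P3 8-10 | P4 10-11 | P5 11-12 | P6 12-13 | P5 13-15 | P4 15-19 | P3 19-25 |
Completion: P1=3  P2=5  P3=25  P4=19  P5=15  P6=13
Turnaround (C−A): P1=3  P2=3  P3=17  P4=9  P5=4  P6=1
Turnaround(P4) = completion − arrival = 19 − 10 = 9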